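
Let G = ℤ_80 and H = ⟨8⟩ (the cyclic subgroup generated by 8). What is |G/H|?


|⟨8⟩| = n / gcd(8, 80) = 80 / 8 = 10
H is normal (ℤ_80 is abelian).
|G/H| = |G| / |H| = 80 / 10 = 8

|G/H| = 8


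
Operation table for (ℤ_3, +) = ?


Elements: {0, 1, 2}
Operation: addition mod 3
Entry (a, b) = (a + b) mod 3

Cayley table:
  | 0 | 1 | 2
0 | 0 | 1 | 2
1 | 1 | 2 | 0
2 | 2 | 0 | 1


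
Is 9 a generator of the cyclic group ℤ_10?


g generates ℤ_n iff gcd(g, n) = 1
gcd(9, 10) = 1
Since gcd = 1, 9 is a generator.

Yes, 9 generates ℤ_10


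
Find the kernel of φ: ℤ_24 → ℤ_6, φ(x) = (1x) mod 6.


Kernel = preimage of identity
ker(φ) = {x ∈ ℤ_24 : 1x ≡ 0 (mod 6)}. Since 6 | 24, φ is well-defined. The kernel is the cyclic subgroup ⟨6⟩ of ℤ_24 (order 4), i.e. {0, 6, 12, 18}

ker(φ) = {0, 6, 12, 18}


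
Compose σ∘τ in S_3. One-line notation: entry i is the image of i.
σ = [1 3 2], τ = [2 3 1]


σ∘τ: apply τ first, then σ
1 →τ 2 →σ 3
2 →τ 3 →σ 2
3 →τ 1 →σ 1

σ∘τ = [3 2 1]


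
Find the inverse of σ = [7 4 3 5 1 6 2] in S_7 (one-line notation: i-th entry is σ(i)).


To find σ⁻¹, swap domain and range:
σ(1) = 7 → σ⁻¹(7) = 1
σ(2) = 4 → σ⁻¹(4) = 2
σ(3) = 3 → σ⁻¹(3) = 3
σ(4) = 5 → σ⁻¹(5) = 4
σ(5) = 1 → σ⁻¹(1) = 5
σ(6) = 6 → σ⁻¹(6) = 6
σ(7) = 2 → σ⁻¹(2) = 7

σ⁻¹ = [5 7 3 2 4 6 1]


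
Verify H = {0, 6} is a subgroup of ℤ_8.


Subgroup test for H = {0, 6} in (ℤ_8, +):
(1) 0 ∈ H? Yes
(2) Closure: for all a,b ∈ H, (a+b) mod 8 ∈ H? No  [counterexample: 6 + 6 = 4 ∉ H]
(3) Inverses: for all a ∈ H, -a mod 8 ∈ H? No

No, H is not a subgroup of ℤ_8


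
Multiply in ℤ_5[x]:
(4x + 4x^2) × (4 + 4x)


Expand and collect like terms; reduce coefficients mod 5:
x^0: 0·4 = 0 ≡ 0 (mod 5)
x^1: 0·4 + 4·4 = 16 ≡ 1 (mod 5)
x^2: 4·4 + 4·4 = 32 ≡ 2 (mod 5)
x^3: 4·4 = 16 ≡ 1 (mod 5)
Result: x + 2x^2 + x^3

f · g = x + 2x^2 + x^3


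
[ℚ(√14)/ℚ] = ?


√14 has minimal polynomial x² - 14 (irreducible over ℚ since 14 is squarefree)

[ℚ(√14)/ℚ] = 2


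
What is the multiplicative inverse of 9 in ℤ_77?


Use the extended Euclidean algorithm to write 1 = 9·s + 77·t; then s mod 77 is the inverse.
Euclidean algorithm:
  9 = 0·77 + 9
  77 = 8·9 + 5
  9 = 1·5 + 4
  5 = 1·4 + 1
  4 = 4·1 + 0
gcd(9,77) = 1
Back-substitution gives: 9·(-17) + 77·(2) = 1
So 9⁻¹ ≡ -17 ≡ 60 (mod 77)
Check: 9 × 60 = 540 ≡ 1 (mod 77) ✓

9⁻¹ ≡ 60 (mod 77)


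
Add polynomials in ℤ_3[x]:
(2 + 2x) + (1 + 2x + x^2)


Add coefficients mod 3:
x^0: 2 + 1 = 0 (mod 3)
x^1: 2 + 2 = 1 (mod 3)
x^2: 0 + 1 = 1 (mod 3)
Result: x + x^2

f + g = x + x^2


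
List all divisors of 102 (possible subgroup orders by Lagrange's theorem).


Lagrange's theorem: |H| divides |G|
|G| = 102
Divisors of 102: 1, 2, 3, 6, 17, 34, 51, 102

Possible subgroup orders: {1, 2, 3, 6, 17, 34, 51, 102}


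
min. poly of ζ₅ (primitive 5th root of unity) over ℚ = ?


ζ₅ is a root of Φ₅(x) = x⁴ + x³ + x² + x + 1, irreducible over ℚ

Minimal polynomial: x⁴ + x³ + x² + x + 1


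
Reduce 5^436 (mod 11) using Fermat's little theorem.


Fermat's little theorem: if p is prime and gcd(a,p)=1, then a^(p-1) ≡ 1 (mod p)
p = 11 is prime, gcd(5,11) = 1
Reduce exponent: 436 mod 10 = 6
So 5^436 ≡ 5^6 (mod 11)
5^6 mod 11 = 5

5^436 ≡ 5 (mod 11)


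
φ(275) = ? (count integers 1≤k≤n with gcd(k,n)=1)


Factor n: 275 = 5^2 × 11
φ(n) = n · ∏(1 - 1/p) over distinct primes p | n
φ(275) = 275 · (1 - 1/5) · (1 - 1/11) = 200

φ(275) = 200


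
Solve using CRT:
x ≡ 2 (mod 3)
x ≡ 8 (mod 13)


m₁ = 3, m₂ = 13, gcd = 1, so CRT applies. M = m₁·m₂ = 39
Let M₁ = M/m₁ = 13, M₂ = M/m₂ = 3
Find y₁ ≡ M₁⁻¹ (mod m₁): 13⁻¹ ≡ 1 (mod 3)
Find y₂ ≡ M₂⁻¹ (mod m₂): 3⁻¹ ≡ 9 (mod 13)
x = a₁·M₁·y₁ + a₂·M₂·y₂ = 2·13·1 + 8·3·9 = 242
Reduce mod 39: x ≡ 8
Check: 8 mod 3 = 2 ✓, 8 mod 13 = 8 ✓

x ≡ 8 (mod 39)


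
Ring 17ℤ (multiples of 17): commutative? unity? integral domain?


17ℤ is a commutative ring under +,× but has no multiplicative identity (1 ∉ 17ℤ); it has no zero divisors, but without unity it is not an integral domain
Commutative: Yes
Integral domain: No
Has unity: No

17ℤ (multiples of 17): Commutative=Yes, Unity=No


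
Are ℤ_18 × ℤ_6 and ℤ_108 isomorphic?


Comparing ℤ_18 × ℤ_6 and ℤ_108:
gcd(18,6) = 6 ≠ 1. Max element order in ℤ_18×ℤ_6 is lcm(18,6) = 18 < 108, so it has no element of order 108

No, ℤ_18 × ℤ_6 ≇ ℤ_108


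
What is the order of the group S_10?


|S_n| = n! (number of permutations of n symbols)
|S_10| = 10! = 3628800

|S_10| = 3628800


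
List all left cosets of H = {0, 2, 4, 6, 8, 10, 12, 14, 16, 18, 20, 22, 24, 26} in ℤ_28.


H = {0, 2, 4, 6, 8, 10, 12, 14, 16, 18, 20, 22, 24, 26}, |H| = 14
Number of cosets = |G|/|H| = 28/14 = 2
0 + H = {0, 2, 4, 6, 8, 10, 12, 14, 16, 18, 20, 22, 24, 26}
1 + H = {1, 3, 5, 7, 9, 11, 13, 15, 17, 19, 21, 23, 25, 27}

Cosets: 0+H={0,2,4,6,8,10,12,14,16,18,20,22,24,26}; 1+H={1,3,5,7,9,11,13,15,17,19,21,23,25,27}


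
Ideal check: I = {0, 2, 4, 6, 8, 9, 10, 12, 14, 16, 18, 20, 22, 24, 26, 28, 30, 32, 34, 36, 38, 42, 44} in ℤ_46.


Check ideal conditions for I = {0, 2, 4, 6, 8, 9, 10, 12, 14, 16, 18, 20, 22, 24, 26, 28, 30, 32, 34, 36, 38, 42, 44} in ℤ_46:
(1) I is an additive subgroup? No
(2) For r ∈ ℤ_46 and a ∈ I: r·a ∈ I? No  [counterexample: r=2, a=20, r·a mod 46 = 40 ∉ I]

No, I is not an ideal of ℤ_46


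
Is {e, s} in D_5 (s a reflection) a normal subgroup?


H = {e, s} in D_5 (s a reflection)
r·s·r⁻¹ = sr⁻² ≠ s for n ≥ 3, so {e, s} is not closed under conjugation

No, not a normal subgroup


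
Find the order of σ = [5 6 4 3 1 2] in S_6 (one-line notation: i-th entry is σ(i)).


Cycle decomposition: (1 5) (2 6) (3 4)
Cycle lengths: 2, 2, 2
Order = lcm(2, 2, 2) = 2

ord(σ) = 2


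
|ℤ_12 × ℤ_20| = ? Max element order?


|ℤ_12 × ℤ_20| = 12 × 20 = 240
Max element order = lcm(12,20) = 60
Cyclic? No (gcd=4)

|ℤ_12×ℤ_20| = 240, max element order = 60


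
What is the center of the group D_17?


Z(G) = {g ∈ G | gx = xg for all x ∈ G}
For odd n, Z(D_n) = {e}: no nontrivial rotation commutes with all reflections

Z(D_17) = {e}


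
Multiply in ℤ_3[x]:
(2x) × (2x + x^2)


Expand and collect like terms; reduce coefficients mod 3:
x^0: 0·0 = 0 ≡ 0 (mod 3)
x^1: 0·2 + 2·0 = 0 ≡ 0 (mod 3)
x^2: 0·1 + 2·2 = 4 ≡ 1 (mod 3)
x^3: 2·1 = 2 ≡ 2 (mod 3)
Result: x^2 + 2x^3

f · g = x^2 + 2x^3


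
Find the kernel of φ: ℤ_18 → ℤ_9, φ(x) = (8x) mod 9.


Kernel = preimage of identity
ker(φ) = {x ∈ ℤ_18 : 8x ≡ 0 (mod 9)}. Since 9 | 18, φ is well-defined. The kernel is the cyclic subgroup ⟨9⟩ of ℤ_18 (order 2), i.e. {0, 9}

ker(φ) = {0, 9}


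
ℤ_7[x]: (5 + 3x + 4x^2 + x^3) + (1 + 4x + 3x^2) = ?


Add coefficients mod 7:
x^0: 5 + 1 = 6 (mod 7)
x^1: 3 + 4 = 0 (mod 7)
x^2: 4 + 3 = 0 (mod 7)
x^3: 1 + 0 = 1 (mod 7)
Result: 6 + x^3

f + g = 6 + x^3


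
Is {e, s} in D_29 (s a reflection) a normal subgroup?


H = {e, s} in D_29 (s a reflection)
r·s·r⁻¹ = sr⁻² ≠ s for n ≥ 3, so {e, s} is not closed under conjugation

No, not a normal subgroup


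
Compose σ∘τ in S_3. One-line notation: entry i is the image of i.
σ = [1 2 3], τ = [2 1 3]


σ∘τ: apply τ first, then σ
1 →τ 2 →σ 2
2 →τ 1 →σ 1
3 →τ 3 →σ 3

σ∘τ = [2 1 3]


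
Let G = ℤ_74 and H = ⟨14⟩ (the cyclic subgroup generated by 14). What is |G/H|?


|⟨14⟩| = n / gcd(14, 74) = 74 / 2 = 37
H is normal (ℤ_74 is abelian).
|G/H| = |G| / |H| = 74 / 37 = 2

|G/H| = 2


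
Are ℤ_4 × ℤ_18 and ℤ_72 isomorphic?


Comparing ℤ_4 × ℤ_18 and ℤ_72:
gcd(4,18) = 2 ≠ 1. Max element order in ℤ_4×ℤ_18 is lcm(4,18) = 36 < 72, so it has no element of order 72

No, ℤ_4 × ℤ_18 ≇ ℤ_72


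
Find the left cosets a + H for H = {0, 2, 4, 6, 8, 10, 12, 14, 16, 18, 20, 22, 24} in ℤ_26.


H = {0, 2, 4, 6, 8, 10, 12, 14, 16, 18, 20, 22, 24}, |H| = 13
Number of cosets = |G|/|H| = 26/13 = 2
0 + H = {0, 2, 4, 6, 8, 10, 12, 14, 16, 18, 20, 22, 24}
1 + H = {1, 3, 5, 7, 9, 11, 13, 15, 17, 19, 21, 23, 25}

Cosets: 0+H={0,2,4,6,8,10,12,14,16,18,20,22,24}; 1+H={1,3,5,7,9,11,13,15,17,19,21,23,25}


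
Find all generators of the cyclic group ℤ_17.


g generates ℤ_n iff gcd(g,n) = 1
Prime factors of 17: 17
Generators are g ∈ {1,...,16} not divisible by any of these primes.
Generators: {1, 2, 3, 4, 5, 6, 7, 8, 9, 10, 11, 12, 13, 14, 15, 16}
Number of generators = φ(17) = 16

Generators of ℤ_17 = {1, 2, 3, 4, 5, 6, 7, 8, 9, 10, 11, 12, 13, 14, 15, 16}


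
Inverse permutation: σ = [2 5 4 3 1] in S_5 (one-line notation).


To find σ⁻¹, swap domain and range:
σ(1) = 2 → σ⁻¹(2) = 1
σ(2) = 5 → σ⁻¹(5) = 2
σ(3) = 4 → σ⁻¹(4) = 3
σ(4) = 3 → σ⁻¹(3) = 4
σ(5) = 1 → σ⁻¹(1) = 5

σ⁻¹ = [5 1 4 3 2]


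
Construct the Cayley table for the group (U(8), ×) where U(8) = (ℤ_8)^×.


Elements: {1, 3, 5, 7}
Operation: multiplication mod 8
Entry (a, b) = (a × b) mod 8

Cayley table:
  | 1 | 3 | 5 | 7
1 | 1 | 3 | 5 | 7
3 | 3 | 1 | 7 | 5
5 | 5 | 7 | 1 | 3
7 | 7 | 5 | 3 | 1


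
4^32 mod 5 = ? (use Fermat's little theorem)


Fermat's little theorem: if p is prime and gcd(a,p)=1, then a^(p-1) ≡ 1 (mod p)
p = 5 is prime, gcd(4,5) = 1
Reduce exponent: 32 mod 4 = 0
So 4^32 ≡ 4^0 (mod 5)
4^0 = 1

4^32 ≡ 1 (mod 5)


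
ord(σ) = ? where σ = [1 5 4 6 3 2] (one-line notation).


Cycle decomposition: (2 5 3 4 6)
Cycle lengths: 5
Order = lcm(5) = 5

ord(σ) = 5


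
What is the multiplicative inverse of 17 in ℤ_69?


Use the extended Euclidean algorithm to write 1 = 17·s + 69·t; then s mod 69 is the inverse.
Euclidean algorithm:
  17 = 0·69 + 17
  69 = 4·17 + 1
  17 = 17·1 + 0
gcd(17,69) = 1
Back-substitution gives: 17·(-4) + 69·(1) = 1
So 17⁻¹ ≡ -4 ≡ 65 (mod 69)
Check: 17 × 65 = 1105 ≡ 1 (mod 69) ✓

17⁻¹ ≡ 65 (mod 69)


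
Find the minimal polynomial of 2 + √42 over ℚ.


Let α = 2 + √42. Then α - 2 = √42, so (α - 2)² = 42, giving α² - 4α - 38 = 0. Degree 2 and α ∉ ℚ, so this is the minimal polynomial.

Minimal polynomial: x² - 4x - 38


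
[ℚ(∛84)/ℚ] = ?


∛84 has minimal polynomial x³ - 84 (irreducible over ℚ since 84 is not a perfect cube)

[ℚ(∛84)/ℚ] = 3


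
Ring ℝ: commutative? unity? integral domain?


ℝ is a field: commutative, has unity, every nonzero element is a unit (hence an integral domain)
Commutative: Yes
Integral domain: Yes
Has unity: Yes

ℝ: Commutative=Yes, Unity=Yes


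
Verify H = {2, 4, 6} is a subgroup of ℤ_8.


Subgroup test for H = {2, 4, 6} in (ℤ_8, +):
(1) 0 ∈ H? No
(2) Closure: for all a,b ∈ H, (a+b) mod 8 ∈ H? No  [counterexample: 2 + 6 = 0 ∉ H]
(3) Inverses: for all a ∈ H, -a mod 8 ∈ H? Yes

No, H is not a subgroup of ℤ_8


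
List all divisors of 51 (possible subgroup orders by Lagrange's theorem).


Lagrange's theorem: |H| divides |G|
|G| = 51
Divisors of 51: 1, 3, 17, 51

Possible subgroup orders: {1, 3, 17, 51}


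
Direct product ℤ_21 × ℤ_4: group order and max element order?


|ℤ_21 × ℤ_4| = 21 × 4 = 84
Max element order = lcm(21,4) = 84
Cyclic? Yes (gcd=1)

|ℤ_21×ℤ_4| = 84, max element order = 84


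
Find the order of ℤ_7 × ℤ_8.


|A × B| = |A| · |B|
|ℤ_7 × ℤ_8| = 7 × 8 = 56

|ℤ_7 × ℤ_8| = 56


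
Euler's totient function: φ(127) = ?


Factor n: 127 = 127
φ(n) = n · ∏(1 - 1/p) over distinct primes p | n
φ(127) = 127 · (1 - 1/127) = 126

φ(127) = 126


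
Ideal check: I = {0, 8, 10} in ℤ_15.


Check ideal conditions for I = {0, 8, 10} in ℤ_15:
(1) I is an additive subgroup? No
(2) For r ∈ ℤ_15 and a ∈ I: r·a ∈ I? No  [counterexample: r=2, a=8, r·a mod 15 = 1 ∉ I]

No, I is not an ideal of ℤ_15


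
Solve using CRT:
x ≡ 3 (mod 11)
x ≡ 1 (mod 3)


m₁ = 11, m₂ = 3, gcd = 1, so CRT applies. M = m₁·m₂ = 33
Let M₁ = M/m₁ = 3, M₂ = M/m₂ = 11
Find y₁ ≡ M₁⁻¹ (mod m₁): 3⁻¹ ≡ 4 (mod 11)
Find y₂ ≡ M₂⁻¹ (mod m₂): 11⁻¹ ≡ 2 (mod 3)
x = a₁·M₁·y₁ + a₂·M₂·y₂ = 3·3·4 + 1·11·2 = 58
Reduce mod 33: x ≡ 25
Check: 25 mod 11 = 3 ✓, 25 mod 3 = 1 ✓

x ≡ 25 (mod 33)


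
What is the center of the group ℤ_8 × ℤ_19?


Z(G) = {g ∈ G | gx = xg for all x ∈ G}
Direct product of abelian groups is abelian, so Z(G) = G

Z(ℤ_8 × ℤ_19) = ℤ_8 × ℤ_19


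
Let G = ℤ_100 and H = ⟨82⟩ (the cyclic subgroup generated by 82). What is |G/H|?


|⟨82⟩| = n / gcd(82, 100) = 100 / 2 = 50
H is normal (ℤ_100 is abelian).
|G/H| = |G| / |H| = 100 / 50 = 2

|G/H| = 2


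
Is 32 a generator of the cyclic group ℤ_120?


g generates ℤ_n iff gcd(g, n) = 1
gcd(32, 120) = 8
Since gcd = 8 ≠ 1, ⟨32⟩ has order 15 < 120, so 32 is not a generator.

No, 32 does not generate ℤ_120


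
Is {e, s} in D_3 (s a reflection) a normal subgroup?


H = {e, s} in D_3 (s a reflection)
r·s·r⁻¹ = sr⁻² ≠ s for n ≥ 3, so {e, s} is not closed under conjugation

No, not a normal subgroup


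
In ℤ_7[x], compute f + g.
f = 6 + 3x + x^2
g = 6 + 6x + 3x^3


Add coefficients mod 7:
x^0: 6 + 6 = 5 (mod 7)
x^1: 3 + 6 = 2 (mod 7)
x^2: 1 + 0 = 1 (mod 7)
x^3: 0 + 3 = 3 (mod 7)
Result: 5 + 2x + x^2 + 3x^3

f + g = 5 + 2x + x^2 + 3x^3


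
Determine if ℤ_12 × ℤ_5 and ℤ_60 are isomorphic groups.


Comparing ℤ_12 × ℤ_5 and ℤ_60:
gcd(12,5) = 1, so ℤ_12 × ℤ_5 ≅ ℤ_60 (CRT)

Yes, ℤ_12 × ℤ_5 ≅ ℤ_60


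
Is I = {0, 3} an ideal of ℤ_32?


Check ideal conditions for I = {0, 3} in ℤ_32:
(1) I is an additive subgroup? No
(2) For r ∈ ℤ_32 and a ∈ I: r·a ∈ I? No  [counterexample: r=2, a=3, r·a mod 32 = 6 ∉ I]

No, I is not an ideal of ℤ_32


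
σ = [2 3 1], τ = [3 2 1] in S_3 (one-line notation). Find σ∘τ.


σ∘τ: apply τ first, then σ
1 →τ 3 →σ 1
2 →τ 2 →σ 3
3 →τ 1 →σ 2

σ∘τ = [1 3 2]


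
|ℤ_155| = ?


ℤ_n has n elements.

|ℤ_155| = 155


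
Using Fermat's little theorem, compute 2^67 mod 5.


Fermat's little theorem: if p is prime and gcd(a,p)=1, then a^(p-1) ≡ 1 (mod p)
p = 5 is prime, gcd(2,5) = 1
Reduce exponent: 67 mod 4 = 3
So 2^67 ≡ 2^3 (mod 5)
2^3 mod 5 = 3

2^67 ≡ 3 (mod 5)


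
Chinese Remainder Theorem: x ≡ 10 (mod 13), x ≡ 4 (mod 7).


m₁ = 13, m₂ = 7, gcd = 1, so CRT applies. M = m₁·m₂ = 91
Let M₁ = M/m₁ = 7, M₂ = M/m₂ = 13
Find y₁ ≡ M₁⁻¹ (mod m₁): 7⁻¹ ≡ 2 (mod 13)
Find y₂ ≡ M₂⁻¹ (mod m₂): 13⁻¹ ≡ 6 (mod 7)
x = a₁·M₁·y₁ + a₂·M₂·y₂ = 10·7·2 + 4·13·6 = 452
Reduce mod 91: x ≡ 88
Check: 88 mod 13 = 10 ✓, 88 mod 7 = 4 ✓

x ≡ 88 (mod 91)


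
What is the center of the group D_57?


Z(G) = {g ∈ G | gx = xg for all x ∈ G}
For odd n, Z(D_n) = {e}: no nontrivial rotation commutes with all reflections

Z(D_57) = {e}


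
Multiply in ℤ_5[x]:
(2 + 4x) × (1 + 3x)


Expand and collect like terms; reduce coefficients mod 5:
x^0: 2·1 = 2 ≡ 2 (mod 5)
x^1: 2·3 + 4·1 = 10 ≡ 0 (mod 5)
x^2: 4·3 = 12 ≡ 2 (mod 5)
Result: 2 + 2x^2

f · g = 2 + 2x^2


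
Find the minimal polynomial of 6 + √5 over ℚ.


Let α = 6 + √5. Then α - 6 = √5, so (α - 6)² = 5, giving α² - 12α + 31 = 0. Degree 2 and α ∉ ℚ, so this is the minimal polynomial.

Minimal polynomial: x² - 12x + 31


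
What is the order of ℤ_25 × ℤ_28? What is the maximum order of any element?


|ℤ_25 × ℤ_28| = 25 × 28 = 700
Max element order = lcm(25,28) = 700
Cyclic? Yes (gcd=1)

|ℤ_25×ℤ_28| = 700, max element order = 700


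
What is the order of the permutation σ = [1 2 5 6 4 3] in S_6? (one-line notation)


Cycle decomposition: (3 5 4 6)
Cycle lengths: 4
Order = lcm(4) = 4

ord(σ) = 4


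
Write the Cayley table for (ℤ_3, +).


Elements: {0, 1, 2}
Operation: addition mod 3
Entry (a, b) = (a + b) mod 3

Cayley table:
  | 0 | 1 | 2
0 | 0 | 1 | 2
1 | 1 | 2 | 0
2 | 2 | 0 | 1


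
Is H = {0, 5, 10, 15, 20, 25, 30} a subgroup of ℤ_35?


Subgroup test for H = {0, 5, 10, 15, 20, 25, 30} in (ℤ_35, +):
(1) 0 ∈ H? Yes
(2) Closure: for all a,b ∈ H, (a+b) mod 35 ∈ H? Yes
(3) Inverses: for all a ∈ H, -a mod 35 ∈ H? Yes

Yes, H is a subgroup of ℤ_35


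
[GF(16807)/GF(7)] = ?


GF(16807) = GF(7^5), so the extension degree is 5

[GF(16807)/GF(7)] = 5


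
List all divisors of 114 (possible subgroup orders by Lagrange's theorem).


Lagrange's theorem: |H| divides |G|
|G| = 114
Divisors of 114: 1, 2, 3, 6, 19, 38, 57, 114

Possible subgroup orders: {1, 2, 3, 6, 19, 38, 57, 114}


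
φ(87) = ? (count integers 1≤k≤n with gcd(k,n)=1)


Factor n: 87 = 3 × 29
φ(n) = n · ∏(1 - 1/p) over distinct primes p | n
φ(87) = 87 · (1 - 1/3) · (1 - 1/29) = 56

φ(87) = 56


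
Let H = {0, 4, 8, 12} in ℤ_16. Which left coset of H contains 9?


9 + H = {9 + h (mod 16) : h ∈ H}
9+0=9, 9+4=13, 9+8=1, 9+12=5
9 + H = {1, 5, 9, 13} = 1 + H

9 + H = {1, 5, 9, 13}


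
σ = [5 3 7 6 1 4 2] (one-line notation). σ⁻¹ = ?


To find σ⁻¹, swap domain and range:
σ(1) = 5 → σ⁻¹(5) = 1
σ(2) = 3 → σ⁻¹(3) = 2
σ(3) = 7 → σ⁻¹(7) = 3
σ(4) = 6 → σ⁻¹(6) = 4
σ(5) = 1 → σ⁻¹(1) = 5
σ(6) = 4 → σ⁻¹(4) = 6
σ(7) = 2 → σ⁻¹(2) = 7

σ⁻¹ = [5 7 2 6 1 4 3]


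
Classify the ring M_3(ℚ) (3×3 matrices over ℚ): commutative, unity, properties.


Matrix multiplication is non-commutative for n ≥ 2; the identity matrix I is the unity; singular matrices give zero divisors, so not an integral domain
Commutative: No
Integral domain: No
Has unity: Yes

M_3(ℚ) (3×3 matrices over ℚ): Commutative=No, Unity=Yes


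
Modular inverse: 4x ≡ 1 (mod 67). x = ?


Use the extended Euclidean algorithm to write 1 = 4·s + 67·t; then s mod 67 is the inverse.
Euclidean algorithm:
  4 = 0·67 + 4
  67 = 16·4 + 3
  4 = 1·3 + 1
  3 = 3·1 + 0
gcd(4,67) = 1
Back-substitution gives: 4·(17) + 67·(-1) = 1
So 4⁻¹ ≡ 17 ≡ 17 (mod 67)
Check: 4 × 17 = 68 ≡ 1 (mod 67) ✓

4⁻¹ ≡ 17 (mod 67)


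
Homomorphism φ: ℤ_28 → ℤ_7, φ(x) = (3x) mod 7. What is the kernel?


Kernel = preimage of identity
ker(φ) = {x ∈ ℤ_28 : 3x ≡ 0 (mod 7)}. Since 7 | 28, φ is well-defined. The kernel is the cyclic subgroup ⟨7⟩ of ℤ_28 (order 4), i.e. {0, 7, 14, 21}

ker(φ) = {0, 7, 14, 21}


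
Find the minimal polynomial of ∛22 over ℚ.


∛22 satisfies x³ - 22 = 0, irreducible over ℚ (no rational root; 22 is not a perfect cube)

Minimal polynomial: x³ - 22


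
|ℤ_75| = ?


ℤ_n has n elements.

|ℤ_75| = 75


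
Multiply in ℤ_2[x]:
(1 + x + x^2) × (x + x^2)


Expand and collect like terms; reduce coefficients mod 2:
x^0: 1·0 = 0 ≡ 0 (mod 2)
x^1: 1·1 + 1·0 = 1 ≡ 1 (mod 2)
x^2: 1·1 + 1·1 + 1·0 = 2 ≡ 0 (mod 2)
x^3: 1·1 + 1·1 = 2 ≡ 0 (mod 2)
x^4: 1·1 = 1 ≡ 1 (mod 2)
Result: x + x^4

f · g = x + x^4


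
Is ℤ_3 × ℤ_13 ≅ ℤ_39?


Comparing ℤ_3 × ℤ_13 and ℤ_39:
gcd(3,13) = 1, so ℤ_3 × ℤ_13 ≅ ℤ_39 (CRT)

Yes, ℤ_3 × ℤ_13 ≅ ℤ_39


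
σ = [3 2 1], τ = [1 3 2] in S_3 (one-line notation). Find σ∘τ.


σ∘τ: apply τ first, then σ
1 →τ 1 →σ 3
2 →τ 3 →σ 1
3 →τ 2 →σ 2

σ∘τ = [3 1 2]


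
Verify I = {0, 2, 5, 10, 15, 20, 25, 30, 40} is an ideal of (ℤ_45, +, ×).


Check ideal conditions for I = {0, 2, 5, 10, 15, 20, 25, 30, 40} in ℤ_45:
(1) I is an additive subgroup? No
(2) For r ∈ ℤ_45 and a ∈ I: r·a ∈ I? No  [counterexample: r=2, a=2, r·a mod 45 = 4 ∉ I]

No, I is not an ideal of ℤ_45


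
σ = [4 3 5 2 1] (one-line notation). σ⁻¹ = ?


To find σ⁻¹, swap domain and range:
σ(1) = 4 → σ⁻¹(4) = 1
σ(2) = 3 → σ⁻¹(3) = 2
σ(3) = 5 → σ⁻¹(5) = 3
σ(4) = 2 → σ⁻¹(2) = 4
σ(5) = 1 → σ⁻¹(1) = 5

σ⁻¹ = [5 4 2 1 3]


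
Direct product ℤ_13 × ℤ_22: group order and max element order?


|ℤ_13 × ℤ_22| = 13 × 22 = 286
Max element order = lcm(13,22) = 286
Cyclic? Yes (gcd=1)

|ℤ_13×ℤ_22| = 286, max element order = 286


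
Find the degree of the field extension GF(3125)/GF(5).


GF(3125) = GF(5^5), so the extension degree is 5

[GF(3125)/GF(5)] = 5


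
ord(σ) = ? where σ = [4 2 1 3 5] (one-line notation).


Cycle decomposition: (1 4 3)
Cycle lengths: 3
Order = lcm(3) = 3

ord(σ) = 3


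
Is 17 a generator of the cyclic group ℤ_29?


g generates ℤ_n iff gcd(g, n) = 1
gcd(17, 29) = 1
Since gcd = 1, 17 is a generator.

Yes, 17 generates ℤ_29


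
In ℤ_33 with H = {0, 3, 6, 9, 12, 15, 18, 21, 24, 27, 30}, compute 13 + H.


13 + H = {13 + h (mod 33) : h ∈ H}
13+0=13, 13+3=16, 13+6=19, 13+9=22, 13+12=25, 13+15=28, 13+18=31, 13+21=1, 13+24=4, 13+27=7, 13+30=10
13 + H = {1, 4, 7, 10, 13, 16, 19, 22, 25, 28, 31} = 1 + H

13 + H = {1, 4, 7, 10, 13, 16, 19, 22, 25, 28, 31}


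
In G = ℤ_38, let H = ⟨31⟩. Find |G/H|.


|⟨31⟩| = n / gcd(31, 38) = 38 / 1 = 38
H is normal (ℤ_38 is abelian).
|G/H| = |G| / |H| = 38 / 38 = 1

|G/H| = 1


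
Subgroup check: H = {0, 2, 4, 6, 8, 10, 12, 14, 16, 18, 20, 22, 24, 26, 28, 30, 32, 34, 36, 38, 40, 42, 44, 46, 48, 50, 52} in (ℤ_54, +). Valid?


Subgroup test for H = {0, 2, 4, 6, 8, 10, 12, 14, 16, 18, 20, 22, 24, 26, 28, 30, 32, 34, 36, 38, 40, 42, 44, 46, 48, 50, 52} in (ℤ_54, +):
(1) 0 ∈ H? Yes
(2) Closure: for all a,b ∈ H, (a+b) mod 54 ∈ H? Yes
(3) Inverses: for all a ∈ H, -a mod 54 ∈ H? Yes

Yes, H is a subgroup of ℤ_54


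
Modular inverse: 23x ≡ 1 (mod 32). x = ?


Use the extended Euclidean algorithm to write 1 = 23·s + 32·t; then s mod 32 is the inverse.
Euclidean algorithm:
  23 = 0·32 + 23
  32 = 1·23 + 9
  23 = 2·9 + 5
  9 = 1·5 + 4
  5 = 1·4 + 1
  4 = 4·1 + 0
gcd(23,32) = 1
Back-substitution gives: 23·(7) + 32·(-5) = 1
So 23⁻¹ ≡ 7 ≡ 7 (mod 32)
Check: 23 × 7 = 161 ≡ 1 (mod 32) ✓

23⁻¹ ≡ 7 (mod 32)


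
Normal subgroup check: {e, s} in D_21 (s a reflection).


H = {e, s} in D_21 (s a reflection)
r·s·r⁻¹ = sr⁻² ≠ s for n ≥ 3, so {e, s} is not closed under conjugation

No, not a normal subgroup


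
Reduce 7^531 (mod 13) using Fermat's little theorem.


Fermat's little theorem: if p is prime and gcd(a,p)=1, then a^(p-1) ≡ 1 (mod p)
p = 13 is prime, gcd(7,13) = 1
Reduce exponent: 531 mod 12 = 3
So 7^531 ≡ 7^3 (mod 13)
7^3 mod 13 = 5

7^531 ≡ 5 (mod 13)


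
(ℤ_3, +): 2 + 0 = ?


Operation: addition mod 3
2 + 0 = (a + b) mod 3 with a = 2, b = 0

2 + 0 = 2


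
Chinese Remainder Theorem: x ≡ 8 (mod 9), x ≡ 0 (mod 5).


m₁ = 9, m₂ = 5, gcd = 1, so CRT applies. M = m₁·m₂ = 45
Let M₁ = M/m₁ = 5, M₂ = M/m₂ = 9
Find y₁ ≡ M₁⁻¹ (mod m₁): 5⁻¹ ≡ 2 (mod 9)
Find y₂ ≡ M₂⁻¹ (mod m₂): 9⁻¹ ≡ 4 (mod 5)
x = a₁·M₁·y₁ + a₂·M₂·y₂ = 8·5·2 + 0·9·4 = 80
Reduce mod 45: x ≡ 35
Check: 35 mod 9 = 8 ✓, 35 mod 5 = 0 ✓

x ≡ 35 (mod 45)


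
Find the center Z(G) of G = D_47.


Z(G) = {g ∈ G | gx = xg for all x ∈ G}
For odd n, Z(D_n) = {e}: no nontrivial rotation commutes with all reflections

Z(D_47) = {e}


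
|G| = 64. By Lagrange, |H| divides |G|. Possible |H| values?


Lagrange's theorem: |H| divides |G|
|G| = 64
Divisors of 64: 1, 2, 4, 8, 16, 32, 64

Possible subgroup orders: {1, 2, 4, 8, 16, 32, 64}


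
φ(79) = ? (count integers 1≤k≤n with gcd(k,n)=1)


Factor n: 79 = 79
φ(n) = n · ∏(1 - 1/p) over distinct primes p | n
φ(79) = 79 · (1 - 1/79) = 78

φ(79) = 78


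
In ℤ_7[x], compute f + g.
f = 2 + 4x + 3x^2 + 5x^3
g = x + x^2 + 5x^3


Add coefficients mod 7:
x^0: 2 + 0 = 2 (mod 7)
x^1: 4 + 1 = 5 (mod 7)
x^2: 3 + 1 = 4 (mod 7)
x^3: 5 + 5 = 3 (mod 7)
Result: 2 + 5x + 4x^2 + 3x^3

f + g = 2 + 5x + 4x^2 + 3x^3


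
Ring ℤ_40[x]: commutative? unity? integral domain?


ℤ_40 has zero divisors (2·20 ≡ 0), and these lift to constant zero divisors in ℤ_40[x]; so not an integral domain
Commutative: Yes
Integral domain: No
Has unity: Yes

ℤ_40[x]: Commutative=Yes, Unity=Yes


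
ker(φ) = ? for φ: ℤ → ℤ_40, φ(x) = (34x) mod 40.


Kernel = preimage of identity
ker(φ) = {x ∈ ℤ : 34x ≡ 0 (mod 40)}. gcd(34,40) = 2, so 34x ≡ 0 (mod 40) ⟺ x ≡ 0 (mod 40/2 = 20). Hence ker(φ) = 20ℤ

ker(φ) = 20ℤ


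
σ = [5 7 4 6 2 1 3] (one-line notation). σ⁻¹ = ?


To find σ⁻¹, swap domain and range:
σ(1) = 5 → σ⁻¹(5) = 1
σ(2) = 7 → σ⁻¹(7) = 2
σ(3) = 4 → σ⁻¹(4) = 3
σ(4) = 6 → σ⁻¹(6) = 4
σ(5) = 2 → σ⁻¹(2) = 5
σ(6) = 1 → σ⁻¹(1) = 6
σ(7) = 3 → σ⁻¹(3) = 7

σ⁻¹ = [6 5 7 3 1 4 2]


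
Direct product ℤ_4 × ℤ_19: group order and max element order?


|ℤ_4 × ℤ_19| = 4 × 19 = 76
Max element order = lcm(4,19) = 76
Cyclic? Yes (gcd=1)

|ℤ_4×ℤ_19| = 76, max element order = 76


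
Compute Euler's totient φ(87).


Factor n: 87 = 3 × 29
φ(n) = n · ∏(1 - 1/p) over distinct primes p | n
φ(87) = 87 · (1 - 1/3) · (1 - 1/29) = 56

φ(87) = 56


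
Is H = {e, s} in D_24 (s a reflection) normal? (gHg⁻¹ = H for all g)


H = {e, s} in D_24 (s a reflection)
r·s·r⁻¹ = sr⁻² ≠ s for n ≥ 3, so {e, s} is not closed under conjugation

No, not a normal subgroup


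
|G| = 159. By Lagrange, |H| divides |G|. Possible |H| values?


Lagrange's theorem: |H| divides |G|
|G| = 159
Divisors of 159: 1, 3, 53, 159

Possible subgroup orders: {1, 3, 53, 159}


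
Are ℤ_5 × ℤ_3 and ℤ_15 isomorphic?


Comparing ℤ_5 × ℤ_3 and ℤ_15:
gcd(5,3) = 1, so ℤ_5 × ℤ_3 ≅ ℤ_15 (CRT)

Yes, ℤ_5 × ℤ_3 ≅ ℤ_15


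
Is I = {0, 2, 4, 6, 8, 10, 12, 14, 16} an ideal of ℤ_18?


Check ideal conditions for I = {0, 2, 4, 6, 8, 10, 12, 14, 16} in ℤ_18:
(1) I is an additive subgroup? Yes
(2) For r ∈ ℤ_18 and a ∈ I: r·a ∈ I? Yes

Yes, I is an ideal of ℤ_18


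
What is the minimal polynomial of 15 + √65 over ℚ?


Let α = 15 + √65. Then α - 15 = √65, so (α - 15)² = 65, giving α² - 30α + 160 = 0. Degree 2 and α ∉ ℚ, so this is the minimal polynomial.

Minimal polynomial: x² - 30x + 160


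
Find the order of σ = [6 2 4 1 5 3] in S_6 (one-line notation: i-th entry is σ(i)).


Cycle decomposition: (1 6 3 4)
Cycle lengths: 4
Order = lcm(4) = 4

ord(σ) = 4


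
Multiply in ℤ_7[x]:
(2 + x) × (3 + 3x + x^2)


Expand and collect like terms; reduce coefficients mod 7:
x^0: 2·3 = 6 ≡ 6 (mod 7)
x^1: 2·3 + 1·3 = 9 ≡ 2 (mod 7)
x^2: 2·1 + 1·3 = 5 ≡ 5 (mod 7)
x^3: 1·1 = 1 ≡ 1 (mod 7)
Result: 6 + 2x + 5x^2 + x^3

f · g = 6 + 2x + 5x^2 + x^3


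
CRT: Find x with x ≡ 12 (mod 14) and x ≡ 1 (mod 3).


m₁ = 14, m₂ = 3, gcd = 1, so CRT applies. M = m₁·m₂ = 42
Let M₁ = M/m₁ = 3, M₂ = M/m₂ = 14
Find y₁ ≡ M₁⁻¹ (mod m₁): 3⁻¹ ≡ 5 (mod 14)
Find y₂ ≡ M₂⁻¹ (mod m₂): 14⁻¹ ≡ 2 (mod 3)
x = a₁·M₁·y₁ + a₂·M₂·y₂ = 12·3·5 + 1·14·2 = 208
Reduce mod 42: x ≡ 40
Check: 40 mod 14 = 12 ✓, 40 mod 3 = 1 ✓

x ≡ 40 (mod 42)


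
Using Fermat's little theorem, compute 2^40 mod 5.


Fermat's little theorem: if p is prime and gcd(a,p)=1, then a^(p-1) ≡ 1 (mod p)
p = 5 is prime, gcd(2,5) = 1
Reduce exponent: 40 mod 4 = 0
So 2^40 ≡ 2^0 (mod 5)
2^0 = 1

2^40 ≡ 1 (mod 5)


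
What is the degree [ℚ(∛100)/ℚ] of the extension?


∛100 has minimal polynomial x³ - 100 (irreducible over ℚ since 100 is not a perfect cube)

[ℚ(∛100)/ℚ] = 3


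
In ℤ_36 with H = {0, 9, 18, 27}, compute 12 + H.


12 + H = {12 + h (mod 36) : h ∈ H}
12+0=12, 12+9=21, 12+18=30, 12+27=3
12 + H = {3, 12, 21, 30} = 3 + H

12 + H = {3, 12, 21, 30}


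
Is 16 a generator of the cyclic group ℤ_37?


g generates ℤ_n iff gcd(g, n) = 1
gcd(16, 37) = 1
Since gcd = 1, 16 is a generator.

Yes, 16 generates ℤ_37


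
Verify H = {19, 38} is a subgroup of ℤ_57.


Subgroup test for H = {19, 38} in (ℤ_57, +):
(1) 0 ∈ H? No
(2) Closure: for all a,b ∈ H, (a+b) mod 57 ∈ H? No  [counterexample: 19 + 38 = 0 ∉ H]
(3) Inverses: for all a ∈ H, -a mod 57 ∈ H? Yes

No, H is not a subgroup of ℤ_57


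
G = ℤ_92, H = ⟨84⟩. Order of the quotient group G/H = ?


|⟨84⟩| = n / gcd(84, 92) = 92 / 4 = 23
H is normal (ℤ_92 is abelian).
|G/H| = |G| / |H| = 92 / 23 = 4

|G/H| = 4


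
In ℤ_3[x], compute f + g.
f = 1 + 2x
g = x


Add coefficients mod 3:
x^0: 1 + 0 = 1 (mod 3)
x^1: 2 + 1 = 0 (mod 3)
Result: 1

f + g = 1


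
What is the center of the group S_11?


Z(G) = {g ∈ G | gx = xg for all x ∈ G}
S_n is non-abelian for n ≥ 3; Z(S_11) is trivial

Z(S_11) = {e}


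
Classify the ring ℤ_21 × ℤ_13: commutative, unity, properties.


Direct product ring; commutative with unity (1,1); but (1,0)·(0,1) = (0,0) gives zero divisors, so not an integral domain
Commutative: Yes
Integral domain: No
Has unity: Yes

ℤ_21 × ℤ_13: Commutative=Yes, Unity=Yes


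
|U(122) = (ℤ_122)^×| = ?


U(n) is the group of units mod n; |U(n)| = φ(n)
|U(122)| = φ(122) = 60

|U(122) = (ℤ_122)^×| = 60


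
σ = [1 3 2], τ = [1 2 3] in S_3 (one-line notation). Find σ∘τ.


σ∘τ: apply τ first, then σ
1 →τ 1 →σ 1
2 →τ 2 →σ 3
3 →τ 3 →σ 2

σ∘τ = [1 3 2]


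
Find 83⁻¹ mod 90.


Use the extended Euclidean algorithm to write 1 = 83·s + 90·t; then s mod 90 is the inverse.
Euclidean algorithm:
  83 = 0·90 + 83
  90 = 1·83 + 7
  83 = 11·7 + 6
  7 = 1·6 + 1
  6 = 6·1 + 0
gcd(83,90) = 1
Back-substitution gives: 83·(-13) + 90·(12) = 1
So 83⁻¹ ≡ -13 ≡ 77 (mod 90)
Check: 83 × 77 = 6391 ≡ 1 (mod 90) ✓

83⁻¹ ≡ 77 (mod 90)


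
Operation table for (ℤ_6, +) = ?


Elements: {0, 1, 2, 3, 4, 5}
Operation: addition mod 6
Entry (a, b) = (a + b) mod 6

Cayley table:
  | 0 | 1 | 2 | 3 | 4 | 5
0 | 0 | 1 | 2 | 3 | 4 | 5
1 | 1 | 2 | 3 | 4 | 5 | 0
2 | 2 | 3 | 4 | 5 | 0 | 1
3 | 3 | 4 | 5 | 0 | 1 | 2
4 | 4 | 5 | 0 | 1 | 2 | 3
5 | 5 | 0 | 1 | 2 | 3 | 4


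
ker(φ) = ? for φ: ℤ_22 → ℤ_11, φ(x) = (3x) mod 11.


Kernel = preimage of identity
ker(φ) = {x ∈ ℤ_22 : 3x ≡ 0 (mod 11)}. Since 11 | 22, φ is well-defined. The kernel is the cyclic subgroup ⟨11⟩ of ℤ_22 (order 2), i.e. {0, 11}

ker(φ) = {0, 11}


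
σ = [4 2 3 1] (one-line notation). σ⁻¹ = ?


To find σ⁻¹, swap domain and range:
σ(1) = 4 → σ⁻¹(4) = 1
σ(2) = 2 → σ⁻¹(2) = 2
σ(3) = 3 → σ⁻¹(3) = 3
σ(4) = 1 → σ⁻¹(1) = 4

σ⁻¹ = [4 2 3 1]


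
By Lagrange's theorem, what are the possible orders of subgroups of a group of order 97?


Lagrange's theorem: |H| divides |G|
|G| = 97
Divisors of 97: 1, 97

Possible subgroup orders: {1, 97}


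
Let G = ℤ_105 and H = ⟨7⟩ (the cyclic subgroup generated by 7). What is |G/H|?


|⟨7⟩| = n / gcd(7, 105) = 105 / 7 = 15
H is normal (ℤ_105 is abelian).
|G/H| = |G| / |H| = 105 / 15 = 7

|G/H| = 7


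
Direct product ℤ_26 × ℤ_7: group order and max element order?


|ℤ_26 × ℤ_7| = 26 × 7 = 182
Max element order = lcm(26,7) = 182
Cyclic? Yes (gcd=1)

|ℤ_26×ℤ_7| = 182, max element order = 182


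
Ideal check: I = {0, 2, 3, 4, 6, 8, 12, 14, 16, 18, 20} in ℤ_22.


Check ideal conditions for I = {0, 2, 3, 4, 6, 8, 12, 14, 16, 18, 20} in ℤ_22:
(1) I is an additive subgroup? No
(2) For r ∈ ℤ_22 and a ∈ I: r·a ∈ I? No  [counterexample: r=2, a=16, r·a mod 22 = 10 ∉ I]

No, I is not an ideal of ℤ_22


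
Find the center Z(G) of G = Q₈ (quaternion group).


Z(G) = {g ∈ G | gx = xg for all x ∈ G}
In Q₈ = {±1, ±i, ±j, ±k}, only ±1 commute with every element

Z(Q₈ (quaternion group)) = {1, -1}


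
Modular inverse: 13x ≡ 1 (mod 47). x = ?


Use the extended Euclidean algorithm to write 1 = 13·s + 47·t; then s mod 47 is the inverse.
Euclidean algorithm:
  13 = 0·47 + 13
  47 = 3·13 + 8
  13 = 1·8 + 5
  8 = 1·5 + 3
  5 = 1·3 + 2
  3 = 1·2 + 1
  2 = 2·1 + 0
gcd(13,47) = 1
Back-substitution gives: 13·(-18) + 47·(5) = 1
So 13⁻¹ ≡ -18 ≡ 29 (mod 47)
Check: 13 × 29 = 377 ≡ 1 (mod 47) ✓

13⁻¹ ≡ 29 (mod 47)


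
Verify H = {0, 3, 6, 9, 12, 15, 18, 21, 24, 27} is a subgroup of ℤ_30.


Subgroup test for H = {0, 3, 6, 9, 12, 15, 18, 21, 24, 27} in (ℤ_30, +):
(1) 0 ∈ H? Yes
(2) Closure: for all a,b ∈ H, (a+b) mod 30 ∈ H? Yes
(3) Inverses: for all a ∈ H, -a mod 30 ∈ H? Yes

Yes, H is a subgroup of ℤ_30


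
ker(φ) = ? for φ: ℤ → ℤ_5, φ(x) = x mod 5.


Kernel = preimage of identity
ker(φ) = {x ∈ ℤ : x ≡ 0 (mod 5)} = 5ℤ = {0, ±5, ±10, ...}

ker(φ) = 5ℤ


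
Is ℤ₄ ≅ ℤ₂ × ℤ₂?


Comparing ℤ₄ and ℤ₂ × ℤ₂:
ℤ₄ has an element of order 4; ℤ₂×ℤ₂ has exponent 2

No, ℤ₄ ≇ ℤ₂ × ℤ₂


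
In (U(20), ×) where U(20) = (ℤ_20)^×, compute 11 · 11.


Operation: multiplication mod 20
11 · 11 = (a × b) mod 20 with a = 11, b = 11

11 · 11 = 1


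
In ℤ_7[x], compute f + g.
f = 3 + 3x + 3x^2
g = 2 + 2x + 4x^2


Add coefficients mod 7:
x^0: 3 + 2 = 5 (mod 7)
x^1: 3 + 2 = 5 (mod 7)
x^2: 3 + 4 = 0 (mod 7)
Result: 5 + 5x

f + g = 5 + 5x


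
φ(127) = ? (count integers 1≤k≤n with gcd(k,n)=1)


Factor n: 127 = 127
φ(n) = n · ∏(1 - 1/p) over distinct primes p | n
φ(127) = 127 · (1 - 1/127) = 126

φ(127) = 126


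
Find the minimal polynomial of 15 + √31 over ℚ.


Let α = 15 + √31. Then α - 15 = √31, so (α - 15)² = 31, giving α² - 30α + 194 = 0. Degree 2 and α ∉ ℚ, so this is the minimal polynomial.

Minimal polynomial: x² - 30x + 194


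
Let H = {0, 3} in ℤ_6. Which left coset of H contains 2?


2 + H = {2 + h (mod 6) : h ∈ H}
2+0=2, 2+3=5

2 + H = {2, 5}


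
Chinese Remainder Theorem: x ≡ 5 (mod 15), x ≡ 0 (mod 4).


m₁ = 15, m₂ = 4, gcd = 1, so CRT applies. M = m₁·m₂ = 60
Let M₁ = M/m₁ = 4, M₂ = M/m₂ = 15
Find y₁ ≡ M₁⁻¹ (mod m₁): 4⁻¹ ≡ 4 (mod 15)
Find y₂ ≡ M₂⁻¹ (mod m₂): 15⁻¹ ≡ 3 (mod 4)
x = a₁·M₁·y₁ + a₂·M₂·y₂ = 5·4·4 + 0·15·3 = 80
Reduce mod 60: x ≡ 20
Check: 20 mod 15 = 5 ✓, 20 mod 4 = 0 ✓

x ≡ 20 (mod 60)


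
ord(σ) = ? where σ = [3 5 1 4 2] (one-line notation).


Cycle decomposition: (1 3) (2 5)
Cycle lengths: 2, 2
Order = lcm(2, 2) = 2

ord(σ) = 2


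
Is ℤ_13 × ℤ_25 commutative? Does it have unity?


Direct product ring; commutative with unity (1,1); but (1,0)·(0,1) = (0,0) gives zero divisors, so not an integral domain
Commutative: Yes
Integral domain: No
Has unity: Yes

ℤ_13 × ℤ_25: Commutative=Yes, Unity=Yes


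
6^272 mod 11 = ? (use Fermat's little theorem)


Fermat's little theorem: if p is prime and gcd(a,p)=1, then a^(p-1) ≡ 1 (mod p)
p = 11 is prime, gcd(6,11) = 1
Reduce exponent: 272 mod 10 = 2
So 6^272 ≡ 6^2 (mod 11)
6^2 mod 11 = 3

6^272 ≡ 3 (mod 11)


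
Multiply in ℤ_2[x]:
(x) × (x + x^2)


Expand and collect like terms; reduce coefficients mod 2:
x^0: 0·0 = 0 ≡ 0 (mod 2)
x^1: 0·1 + 1·0 = 0 ≡ 0 (mod 2)
x^2: 0·1 + 1·1 = 1 ≡ 1 (mod 2)
x^3: 1·1 = 1 ≡ 1 (mod 2)
Result: x^2 + x^3

f · g = x^2 + x^3


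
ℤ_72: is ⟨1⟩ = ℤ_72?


g generates ℤ_n iff gcd(g, n) = 1
gcd(1, 72) = 1
Since gcd = 1, 1 is a generator.

Yes, 1 generates ℤ_72


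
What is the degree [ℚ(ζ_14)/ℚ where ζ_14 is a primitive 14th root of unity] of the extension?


[ℚ(ζ_n):ℚ] = deg Φ_n(x) = φ(n). Here φ(14) = 6

[ℚ(ζ_14)/ℚ where ζ_14 is a primitive 14th root of unity] = 6


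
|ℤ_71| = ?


ℤ_n has n elements.

|ℤ_71| = 71


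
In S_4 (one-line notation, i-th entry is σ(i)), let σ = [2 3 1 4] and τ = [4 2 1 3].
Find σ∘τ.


σ∘τ: apply τ first, then σ
1 →τ 4 →σ 4
2 →τ 2 →σ 3
3 →τ 1 →σ 2
4 →τ 3 →σ 1

σ∘τ = [4 3 2 1]


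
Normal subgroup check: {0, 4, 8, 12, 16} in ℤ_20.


H = {0, 4, 8, 12, 16} in ℤ_20
ℤ_20 is abelian; every subgroup of an abelian group is normal

Yes, normal subgroup


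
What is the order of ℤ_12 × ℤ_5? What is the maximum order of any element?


|ℤ_12 × ℤ_5| = 12 × 5 = 60
Max element order = lcm(12,5) = 60
Cyclic? Yes (gcd=1)

|ℤ_12×ℤ_5| = 60, max element order = 60


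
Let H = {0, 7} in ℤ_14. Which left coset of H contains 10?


10 + H = {10 + h (mod 14) : h ∈ H}
10+0=10, 10+7=3
10 + H = {3, 10} = 3 + H

10 + H = {3, 10}


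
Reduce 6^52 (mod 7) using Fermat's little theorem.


Fermat's little theorem: if p is prime and gcd(a,p)=1, then a^(p-1) ≡ 1 (mod p)
p = 7 is prime, gcd(6,7) = 1
Reduce exponent: 52 mod 6 = 4
So 6^52 ≡ 6^4 (mod 7)
6^4 mod 7 = 1

6^52 ≡ 1 (mod 7)


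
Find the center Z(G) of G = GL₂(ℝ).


Z(G) = {g ∈ G | gx = xg for all x ∈ G}
Only scalar multiples of the identity commute with all invertible matrices

Z(GL₂(ℝ)) = {aI : a ∈ ℝ, a ≠ 0}


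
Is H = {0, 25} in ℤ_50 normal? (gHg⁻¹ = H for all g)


H = {0, 25} in ℤ_50
ℤ_50 is abelian; every subgroup of an abelian group is normal

Yes, normal subgroup


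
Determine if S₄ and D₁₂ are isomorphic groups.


Comparing S₄ and D₁₂:
S₄ has trivial center; D₁₂ has center {e, r⁶}

No, S₄ ≇ D₁₂


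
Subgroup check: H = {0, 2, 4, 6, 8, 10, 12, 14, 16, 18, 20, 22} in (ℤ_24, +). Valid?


Subgroup test for H = {0, 2, 4, 6, 8, 10, 12, 14, 16, 18, 20, 22} in (ℤ_24, +):
(1) 0 ∈ H? Yes
(2) Closure: for all a,b ∈ H, (a+b) mod 24 ∈ H? Yes
(3) Inverses: for all a ∈ H, -a mod 24 ∈ H? Yes

Yes, H is a subgroup of ℤ_24


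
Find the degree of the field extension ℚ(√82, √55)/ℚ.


[ℚ(√82,√55):ℚ] = [ℚ(√82,√55):ℚ(√82)]·[ℚ(√82):ℚ] = 2·2 = 4

[ℚ(√82, √55)/ℚ] = 4


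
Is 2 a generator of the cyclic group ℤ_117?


g generates ℤ_n iff gcd(g, n) = 1
gcd(2, 117) = 1
Since gcd = 1, 2 is a generator.

Yes, 2 generates ℤ_117


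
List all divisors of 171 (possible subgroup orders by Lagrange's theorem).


Lagrange's theorem: |H| divides |G|
|G| = 171
Divisors of 171: 1, 3, 9, 19, 57, 171

Possible subgroup orders: {1, 3, 9, 19, 57, 171}


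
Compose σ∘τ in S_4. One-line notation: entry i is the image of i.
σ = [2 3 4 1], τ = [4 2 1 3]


σ∘τ: apply τ first, then σ
1 →τ 4 →σ 1
2 →τ 2 →σ 3
3 →τ 1 →σ 2
4 →τ 3 →σ 4

σ∘τ = [1 3 2 4]


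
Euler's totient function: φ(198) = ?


Factor n: 198 = 2 × 3^2 × 11
φ(n) = n · ∏(1 - 1/p) over distinct primes p | n
φ(198) = 198 · (1 - 1/2) · (1 - 1/3) · (1 - 1/11) = 60

φ(198) = 60


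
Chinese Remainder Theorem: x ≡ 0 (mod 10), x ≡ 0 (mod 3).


m₁ = 10, m₂ = 3, gcd = 1, so CRT applies. M = m₁·m₂ = 30
Let M₁ = M/m₁ = 3, M₂ = M/m₂ = 10
Find y₁ ≡ M₁⁻¹ (mod m₁): 3⁻¹ ≡ 7 (mod 10)
Find y₂ ≡ M₂⁻¹ (mod m₂): 10⁻¹ ≡ 1 (mod 3)
x = a₁·M₁·y₁ + a₂·M₂·y₂ = 0·3·7 + 0·10·1 = 0
Reduce mod 30: x ≡ 0
Check: 0 mod 10 = 0 ✓, 0 mod 3 = 0 ✓

x ≡ 0 (mod 30)
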